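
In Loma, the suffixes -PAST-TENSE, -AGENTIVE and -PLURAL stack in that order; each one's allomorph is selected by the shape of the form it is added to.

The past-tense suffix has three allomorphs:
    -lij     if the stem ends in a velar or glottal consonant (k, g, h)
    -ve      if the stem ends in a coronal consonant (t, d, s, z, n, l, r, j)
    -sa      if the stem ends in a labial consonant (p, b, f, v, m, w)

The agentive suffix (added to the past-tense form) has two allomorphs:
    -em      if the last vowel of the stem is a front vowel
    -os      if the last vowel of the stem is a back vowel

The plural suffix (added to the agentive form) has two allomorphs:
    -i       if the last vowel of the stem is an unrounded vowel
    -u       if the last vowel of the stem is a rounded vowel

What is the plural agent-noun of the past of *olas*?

*olas*: final consonant = /s/, coronal → -ve → *olasve*.
The last vowel of the past-tense form *olasve* is /e/, which is a front vowel, so the agentive suffix is -em, giving *olasveem*.
The agentive form *olasveem*: last vowel = /e/, an unrounded vowel → -i → *olasveemi*.

olasveemi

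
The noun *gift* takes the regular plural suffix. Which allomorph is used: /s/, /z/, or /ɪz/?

The stem *gift* ends in a voiceless non-sibilant consonant.
The plural suffix surfaces as /ɪz/ after sibilants, /s/ after other voiceless consonants, and /z/ after other voiced sounds.
So the plural -s on *gift* is pronounced /s/.

/s/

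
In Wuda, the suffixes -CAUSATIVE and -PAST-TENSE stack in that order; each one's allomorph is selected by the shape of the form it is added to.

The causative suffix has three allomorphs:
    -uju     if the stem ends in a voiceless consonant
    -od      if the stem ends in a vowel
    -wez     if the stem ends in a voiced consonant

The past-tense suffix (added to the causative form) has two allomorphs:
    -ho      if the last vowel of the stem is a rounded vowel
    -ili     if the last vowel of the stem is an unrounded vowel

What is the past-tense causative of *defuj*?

defujwezili

*defuj* — final sound /j/ (a voiced consonant) → -wez → *defujwez*.
The last vowel of the causative form *defujwez* is /e/, which is an unrounded vowel, so the past-tense suffix is -ili, giving *defujwezili*.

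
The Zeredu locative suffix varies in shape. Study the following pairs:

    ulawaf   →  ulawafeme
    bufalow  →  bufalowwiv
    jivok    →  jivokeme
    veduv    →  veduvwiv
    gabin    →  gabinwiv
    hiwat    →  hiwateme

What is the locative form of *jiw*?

The suffix is conditioned by the final consonant: -eme when the stem ends in a voiceless consonant (*ulawaf*, *jivok*, *hiwat*); -wiv when the stem ends in a voiced consonant (*bufalow*, *veduv*, *gabin*).
Since the final consonant of *jiw* is /w/ (voiced), it takes -wiv, giving *jiwwiv*.

jiwwiv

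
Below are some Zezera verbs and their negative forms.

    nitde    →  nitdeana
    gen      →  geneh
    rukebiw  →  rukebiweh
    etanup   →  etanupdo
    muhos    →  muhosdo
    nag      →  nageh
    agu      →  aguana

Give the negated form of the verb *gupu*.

The suffix is conditioned by the final sound: -do when the stem ends in a voiceless consonant (*etanup*, *muhos*); -eh when the stem ends in a voiced consonant (*gen*, *rukebiw*, *nag*); -ana when the stem ends in a vowel (*nitde*, *agu*).
Since the final sound of *gupu* is /u/ (a vowel), it takes -ana, giving *gupuana*.

gupuana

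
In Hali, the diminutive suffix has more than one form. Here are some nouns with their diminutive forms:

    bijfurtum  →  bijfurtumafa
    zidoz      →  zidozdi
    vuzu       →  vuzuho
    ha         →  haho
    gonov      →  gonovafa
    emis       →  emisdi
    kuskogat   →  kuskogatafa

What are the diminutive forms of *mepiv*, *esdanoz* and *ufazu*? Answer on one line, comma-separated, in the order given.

The suffix is conditioned by the final sound: -di when the stem ends in a sibilant (*zidoz*, *emis*); -afa when the stem ends in a non-sibilant consonant (*bijfurtum*, *gonov*, *kuskogat*); -ho when the stem ends in a vowel (*vuzu*, *ha*).
*mepiv*: final sound = /v/, a non-sibilant consonant → -afa → *mepivafa*.
Since the final sound of *esdanoz* is /z/ (a sibilant), it takes -di, giving *esdanozdi*.
The final sound of *ufazu* is /u/, which is a vowel, so the suffix is -ho, giving *ufazuho*.

mepivafa, esdanozdi, ufazuho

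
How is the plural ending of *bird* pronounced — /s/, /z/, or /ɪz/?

The stem *bird* ends in a voiced non-sibilant sound.
The plural suffix surfaces as /ɪz/ after sibilants, /s/ after other voiceless consonants, and /z/ after other voiced sounds.
So the plural -s on *bird* is pronounced /z/.

/z/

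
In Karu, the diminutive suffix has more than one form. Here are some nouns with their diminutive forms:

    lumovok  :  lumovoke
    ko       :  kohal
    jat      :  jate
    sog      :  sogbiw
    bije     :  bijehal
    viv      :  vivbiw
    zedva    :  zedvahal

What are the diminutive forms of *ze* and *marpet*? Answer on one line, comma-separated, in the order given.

The alternation tracks the final sound of the stem — -e when the stem ends in a voiceless consonant (*lumovok*, *jat*); -biw when the stem ends in a voiced consonant (*sog*, *viv*); -hal when the stem ends in a vowel (*ko*, *bije*, *zedva*).
The final sound of *ze* is /e/, which is a vowel, so the suffix is -hal, giving *zehal*.
Since the final sound of *marpet* is /t/ (a voiceless consonant), it takes -e, giving *marpete*.

zehal, marpete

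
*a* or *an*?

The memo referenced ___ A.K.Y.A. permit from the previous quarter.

an

The indefinite article is chosen by the initial *sound* of the following word, not its spelling.
The initialism *A.K.Y.A.* is read letter by letter; the first letter, A, is pronounced /eɪ/, which begins with a vowel sound.
So the article is *an*: The memo referenced an A.K.Y.A. permit from the previous quarter.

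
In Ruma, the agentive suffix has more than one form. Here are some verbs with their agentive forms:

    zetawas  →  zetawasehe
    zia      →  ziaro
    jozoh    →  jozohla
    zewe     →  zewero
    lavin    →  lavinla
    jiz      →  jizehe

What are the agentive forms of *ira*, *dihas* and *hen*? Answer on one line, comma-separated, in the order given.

The alternation tracks the final sound of the stem — -ehe when the stem ends in a sibilant (*zetawas*, *jiz*); -la when the stem ends in a non-sibilant consonant (*jozoh*, *lavin*); -ro when the stem ends in a vowel (*zia*, *zewe*).
Since the final sound of *ira* is /a/ (a vowel), it takes -ro, giving *iraro*.
*dihas* — final sound /s/ (a sibilant) → -ehe → *dihasehe*.
The final sound of *hen* is /n/, which is a non-sibilant consonant, so the suffix is -la, giving *henla*.

iraro, dihasehe, henla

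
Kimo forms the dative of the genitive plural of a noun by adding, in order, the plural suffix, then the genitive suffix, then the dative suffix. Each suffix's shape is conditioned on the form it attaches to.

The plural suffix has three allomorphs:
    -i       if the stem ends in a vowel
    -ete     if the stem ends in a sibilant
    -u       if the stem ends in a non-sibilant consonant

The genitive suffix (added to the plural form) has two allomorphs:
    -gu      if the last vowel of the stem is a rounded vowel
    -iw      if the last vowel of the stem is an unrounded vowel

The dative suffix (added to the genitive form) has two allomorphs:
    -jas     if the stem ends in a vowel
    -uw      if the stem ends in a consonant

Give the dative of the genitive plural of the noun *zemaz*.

Since the final sound of *zemaz* is /z/ (a sibilant), it takes -ete, giving *zemazete*.
The plural form *zemazete*: last vowel = /e/, an unrounded vowel → -iw → *zemazeteiw*.
Since the final sound of the genitive form *zemazeteiw* is /w/ (a consonant), it takes -uw, giving *zemazeteiwuw*.

zemazeteiwuw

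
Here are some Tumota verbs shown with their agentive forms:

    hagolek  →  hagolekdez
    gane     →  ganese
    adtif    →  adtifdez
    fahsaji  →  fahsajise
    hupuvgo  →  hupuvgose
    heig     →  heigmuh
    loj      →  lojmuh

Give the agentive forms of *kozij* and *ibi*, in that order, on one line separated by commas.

The pattern is voicing of the final sound: -dez when the stem ends in a voiceless consonant (*hagolek*, *adtif*); -muh when the stem ends in a voiced consonant (*heig*, *loj*); -se when the stem ends in a vowel (*gane*, *fahsaji*, *hupuvgo*).
The final sound of *kozij* is /j/, which is a voiced consonant, so the suffix is -muh, giving *kozijmuh*.
The final sound of *ibi* is /i/, which is a vowel, so the suffix is -se, giving *ibise*.

kozijmuh, ibise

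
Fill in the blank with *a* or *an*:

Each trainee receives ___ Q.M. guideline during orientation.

The indefinite article is chosen by the initial *sound* of the following word, not its spelling.
The initialism *Q.M.* is read letter by letter; the first letter, Q, is pronounced /kjuː/, which begins with a consonant sound.
So the article is *a*: Each trainee receives a Q.M. guideline during orientation.

a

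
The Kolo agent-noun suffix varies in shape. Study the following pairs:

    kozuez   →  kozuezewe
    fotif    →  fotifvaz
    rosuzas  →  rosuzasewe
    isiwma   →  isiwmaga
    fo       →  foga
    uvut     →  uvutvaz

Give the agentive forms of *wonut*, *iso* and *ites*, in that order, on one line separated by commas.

The alternation tracks the final sound of the stem — -ewe when the stem ends in a sibilant (*kozuez*, *rosuzas*); -vaz when the stem ends in a non-sibilant consonant (*fotif*, *uvut*); -ga when the stem ends in a vowel (*isiwma*, *fo*).
*wonut*: final sound = /t/, a non-sibilant consonant → -vaz → *wonutvaz*.
Since the final sound of *iso* is /o/ (a vowel), it takes -ga, giving *isoga*.
The final sound of *ites* is /s/, which is a sibilant, so the suffix is -ewe, giving *itesewe*.

wonutvaz, isoga, itesewe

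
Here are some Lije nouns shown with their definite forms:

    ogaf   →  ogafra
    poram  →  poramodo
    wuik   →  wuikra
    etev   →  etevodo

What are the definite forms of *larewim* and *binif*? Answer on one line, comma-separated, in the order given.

larewimodo, binifra

The pattern is voicing of the final consonant: -ra when the stem ends in a voiceless consonant (*ogaf*, *wuik*); -odo when the stem ends in a voiced consonant (*poram*, *etev*).
Since the final consonant of *larewim* is /m/ (voiced), it takes -odo, giving *larewimodo*.
The final consonant of *binif* is /f/, which is voiceless, so the suffix is -ra, giving *binifra*.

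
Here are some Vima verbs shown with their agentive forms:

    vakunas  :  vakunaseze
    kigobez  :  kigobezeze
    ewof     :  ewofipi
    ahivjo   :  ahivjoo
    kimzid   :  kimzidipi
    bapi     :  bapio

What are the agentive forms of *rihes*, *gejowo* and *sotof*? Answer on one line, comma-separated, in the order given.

riheseze, gejowoo, sotofipi

The suffix is conditioned by the final sound: -eze when the stem ends in a sibilant (*vakunas*, *kigobez*); -ipi when the stem ends in a non-sibilant consonant (*ewof*, *kimzid*); -o when the stem ends in a vowel (*ahivjo*, *bapi*).
*rihes* — final sound /s/ (a sibilant) → -eze → *riheseze*.
*gejowo*: final sound = /o/, a vowel → -o → *gejowoo*.
Since the final sound of *sotof* is /f/ (a non-sibilant consonant), it takes -ipi, giving *sotofipi*.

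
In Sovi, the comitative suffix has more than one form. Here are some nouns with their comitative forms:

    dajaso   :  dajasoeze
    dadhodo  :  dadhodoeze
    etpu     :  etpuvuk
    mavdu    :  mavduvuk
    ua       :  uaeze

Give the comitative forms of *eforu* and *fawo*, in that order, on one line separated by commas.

The pattern is height harmony: -vuk when the last vowel of the stem is a high vowel (*etpu*, *mavdu*); -eze when the last vowel of the stem is a non-high vowel (*dajaso*, *dadhodo*, *ua*).
*eforu* — last vowel /u/ (a high vowel) → -vuk → *eforuvuk*.
The last vowel of *fawo* is /o/, which is a non-high vowel, so the suffix is -eze, giving *fawoeze*.

eforuvuk, fawoeze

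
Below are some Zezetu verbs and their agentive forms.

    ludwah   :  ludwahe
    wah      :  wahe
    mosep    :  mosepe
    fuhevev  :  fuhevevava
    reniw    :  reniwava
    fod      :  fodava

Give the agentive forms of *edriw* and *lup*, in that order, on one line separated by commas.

edriwava, lupe

The alternation tracks the final consonant of the stem — -e when the stem ends in a voiceless consonant (*ludwah*, *wah*, *mosep*); -ava when the stem ends in a voiced consonant (*fuhevev*, *reniw*, *fod*).
Since the final consonant of *edriw* is /w/ (voiced), it takes -ava, giving *edriwava*.
*lup* — final consonant /p/ (voiceless) → -e → *lupe*.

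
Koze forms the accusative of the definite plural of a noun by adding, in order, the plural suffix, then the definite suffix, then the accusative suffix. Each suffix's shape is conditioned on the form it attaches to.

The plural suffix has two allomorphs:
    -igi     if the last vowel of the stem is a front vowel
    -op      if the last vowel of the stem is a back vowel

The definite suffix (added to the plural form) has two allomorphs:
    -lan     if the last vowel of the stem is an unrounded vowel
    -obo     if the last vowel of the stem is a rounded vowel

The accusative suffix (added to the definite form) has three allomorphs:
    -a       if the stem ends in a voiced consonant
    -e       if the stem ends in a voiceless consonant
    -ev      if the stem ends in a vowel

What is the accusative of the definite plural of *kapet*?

*kapet*: last vowel = /e/, a front vowel → -igi → *kapetigi*.
The plural form *kapetigi* — last vowel /i/ (an unrounded vowel) → -lan → *kapetigilan*.
The definite form *kapetigilan*: final sound = /n/, a voiced consonant → -a → *kapetigilana*.

kapetigilana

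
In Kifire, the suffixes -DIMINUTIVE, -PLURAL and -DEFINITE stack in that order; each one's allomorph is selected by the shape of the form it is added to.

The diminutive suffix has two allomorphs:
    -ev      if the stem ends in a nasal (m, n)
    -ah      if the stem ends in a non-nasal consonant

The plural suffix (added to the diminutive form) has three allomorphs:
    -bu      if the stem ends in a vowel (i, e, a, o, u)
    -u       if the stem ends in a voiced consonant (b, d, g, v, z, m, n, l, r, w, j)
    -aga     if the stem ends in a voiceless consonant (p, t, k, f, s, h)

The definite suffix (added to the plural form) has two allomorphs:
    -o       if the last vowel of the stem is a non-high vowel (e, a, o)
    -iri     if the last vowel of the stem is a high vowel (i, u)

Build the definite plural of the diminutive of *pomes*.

pomesahagao

Since the final consonant of *pomes* is /s/ (non-nasal), it takes -ah, giving *pomesah*.
The diminutive form *pomesah*: final sound = /h/, a voiceless consonant → -aga → *pomesahaga*.
The plural form *pomesahaga* — last vowel /a/ (a non-high vowel) → -o → *pomesahagao*.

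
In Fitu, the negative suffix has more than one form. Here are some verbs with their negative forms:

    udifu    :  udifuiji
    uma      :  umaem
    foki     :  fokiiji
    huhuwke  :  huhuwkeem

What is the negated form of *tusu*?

The alternation tracks the last vowel of the stem — -iji when the last vowel of the stem is a high vowel (*udifu*, *foki*); -em when the last vowel of the stem is a non-high vowel (*uma*, *huhuwke*).
The last vowel of *tusu* is /u/, which is a high vowel, so the suffix is -iji, giving *tusuiji*.

tusuiji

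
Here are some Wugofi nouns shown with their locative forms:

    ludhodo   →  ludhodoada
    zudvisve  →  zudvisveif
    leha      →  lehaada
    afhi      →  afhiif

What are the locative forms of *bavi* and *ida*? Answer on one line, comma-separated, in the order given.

baviif, idaada

The pattern is front/back vowel harmony: -if when the last vowel of the stem is a front vowel (*zudvisve*, *afhi*); -ada when the last vowel of the stem is a back vowel (*ludhodo*, *leha*).
*bavi*: last vowel = /i/, a front vowel → -if → *baviif*.
The last vowel of *ida* is /a/, which is a back vowel, so the suffix is -ada, giving *idaada*.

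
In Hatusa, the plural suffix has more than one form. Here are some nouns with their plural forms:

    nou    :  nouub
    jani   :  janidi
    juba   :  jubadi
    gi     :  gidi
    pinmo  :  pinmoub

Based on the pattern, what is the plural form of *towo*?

The pattern is rounding harmony: -ub when the last vowel of the stem is a rounded vowel (*nou*, *pinmo*); -di when the last vowel of the stem is an unrounded vowel (*jani*, *juba*, *gi*).
*towo* — last vowel /o/ (a rounded vowel) → -ub → *towoub*.

towoub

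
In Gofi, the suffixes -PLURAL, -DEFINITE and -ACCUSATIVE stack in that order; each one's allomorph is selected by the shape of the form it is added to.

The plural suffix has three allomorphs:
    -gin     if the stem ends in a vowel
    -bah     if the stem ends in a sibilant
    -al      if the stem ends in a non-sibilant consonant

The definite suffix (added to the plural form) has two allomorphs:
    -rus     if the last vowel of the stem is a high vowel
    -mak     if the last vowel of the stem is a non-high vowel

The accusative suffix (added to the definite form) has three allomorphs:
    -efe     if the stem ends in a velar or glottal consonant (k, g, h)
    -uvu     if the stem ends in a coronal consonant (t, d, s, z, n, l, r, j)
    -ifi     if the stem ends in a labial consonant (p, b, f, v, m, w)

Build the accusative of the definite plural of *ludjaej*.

*ludjaej*: final sound = /j/, a non-sibilant consonant → -al → *ludjaejal*.
Since the last vowel of the plural form *ludjaejal* is /a/ (a non-high vowel), it takes -mak, giving *ludjaejalmak*.
The definite form *ludjaejalmak*: final consonant = /k/, velar/glottal → -efe → *ludjaejalmakefe*.

ludjaejalmakefe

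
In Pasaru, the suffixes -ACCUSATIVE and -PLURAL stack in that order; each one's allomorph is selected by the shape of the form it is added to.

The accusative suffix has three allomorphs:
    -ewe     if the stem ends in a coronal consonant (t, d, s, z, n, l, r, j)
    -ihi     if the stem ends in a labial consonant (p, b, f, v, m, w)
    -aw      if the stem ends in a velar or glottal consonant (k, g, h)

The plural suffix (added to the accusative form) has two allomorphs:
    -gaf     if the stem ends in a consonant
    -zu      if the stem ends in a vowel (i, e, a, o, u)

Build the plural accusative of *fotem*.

fotemihizu

Since the final consonant of *fotem* is /m/ (labial), it takes -ihi, giving *fotemihi*.
Since the final sound of the accusative form *fotemihi* is /i/ (a vowel), it takes -zu, giving *fotemihizu*.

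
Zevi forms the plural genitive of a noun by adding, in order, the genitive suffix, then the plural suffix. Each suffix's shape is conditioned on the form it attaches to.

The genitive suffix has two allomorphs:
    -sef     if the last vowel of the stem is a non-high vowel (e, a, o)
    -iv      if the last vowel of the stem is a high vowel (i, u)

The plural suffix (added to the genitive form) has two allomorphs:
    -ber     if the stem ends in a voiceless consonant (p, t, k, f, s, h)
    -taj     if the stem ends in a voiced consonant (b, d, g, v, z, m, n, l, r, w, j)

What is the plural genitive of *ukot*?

ukotsefber

Since the last vowel of *ukot* is /o/ (a non-high vowel), it takes -sef, giving *ukotsef*.
The genitive form *ukotsef* — final consonant /f/ (voiceless) → -ber → *ukotsefber*.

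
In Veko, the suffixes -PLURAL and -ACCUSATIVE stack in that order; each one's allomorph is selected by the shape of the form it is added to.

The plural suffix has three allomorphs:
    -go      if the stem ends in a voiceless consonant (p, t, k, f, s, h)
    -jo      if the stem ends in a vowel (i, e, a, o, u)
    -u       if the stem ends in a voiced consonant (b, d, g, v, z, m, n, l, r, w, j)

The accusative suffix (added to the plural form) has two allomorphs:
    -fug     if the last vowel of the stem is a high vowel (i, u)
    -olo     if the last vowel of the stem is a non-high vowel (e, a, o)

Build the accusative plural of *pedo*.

pedojoolo

*pedo*: final sound = /o/, a vowel → -jo → *pedojo*.
The plural form *pedojo*: last vowel = /o/, a non-high vowel → -olo → *pedojoolo*.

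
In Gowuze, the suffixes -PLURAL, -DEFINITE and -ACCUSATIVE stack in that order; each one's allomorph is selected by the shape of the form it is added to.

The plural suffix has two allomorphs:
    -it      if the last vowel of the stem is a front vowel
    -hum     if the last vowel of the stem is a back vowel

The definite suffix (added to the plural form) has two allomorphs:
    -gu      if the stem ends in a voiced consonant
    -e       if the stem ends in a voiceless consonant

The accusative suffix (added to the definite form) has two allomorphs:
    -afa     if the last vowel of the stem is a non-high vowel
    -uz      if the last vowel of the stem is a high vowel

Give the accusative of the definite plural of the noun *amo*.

amohumguuz

*amo* — last vowel /o/ (a back vowel) → -hum → *amohum*.
The plural form *amohum*: final consonant = /m/, voiced → -gu → *amohumgu*.
The last vowel of the definite form *amohumgu* is /u/, which is a high vowel, so the accusative suffix is -uz, giving *amohumguuz*.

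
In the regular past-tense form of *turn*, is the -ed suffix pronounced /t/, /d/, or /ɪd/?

The stem *turn* ends in a voiced sound other than /d/.
The -ed suffix is realized as /ɪd/ after /t, d/; as /t/ after other voiceless consonants; and as /d/ after other voiced sounds.
So -ed on *turn* is pronounced /d/.

/d/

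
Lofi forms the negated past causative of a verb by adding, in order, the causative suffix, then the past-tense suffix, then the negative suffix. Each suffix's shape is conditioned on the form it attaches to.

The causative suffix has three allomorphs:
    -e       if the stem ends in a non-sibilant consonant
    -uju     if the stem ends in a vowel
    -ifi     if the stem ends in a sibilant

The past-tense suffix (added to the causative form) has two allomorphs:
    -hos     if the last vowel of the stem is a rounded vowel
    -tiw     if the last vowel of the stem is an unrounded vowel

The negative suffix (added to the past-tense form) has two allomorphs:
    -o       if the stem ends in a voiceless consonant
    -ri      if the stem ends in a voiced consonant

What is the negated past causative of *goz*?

gozifitiwri

The final sound of *goz* is /z/, which is a sibilant, so the causative suffix is -ifi, giving *gozifi*.
The causative form *gozifi* — last vowel /i/ (an unrounded vowel) → -tiw → *gozifitiw*.
The final consonant of the past-tense form *gozifitiw* is /w/, which is voiced, so the negative suffix is -ri, giving *gozifitiwri*.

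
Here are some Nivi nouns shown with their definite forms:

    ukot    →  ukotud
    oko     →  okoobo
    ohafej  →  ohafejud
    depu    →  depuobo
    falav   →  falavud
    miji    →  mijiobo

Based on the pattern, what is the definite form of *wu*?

Looking at the final sound of each stem: -ud when the stem ends in a consonant (*ukot*, *ohafej*, *falav*); -obo when the stem ends in a vowel (*oko*, *depu*, *miji*).
Since the final sound of *wu* is /u/ (a vowel), it takes -obo, giving *wuobo*.

wuobo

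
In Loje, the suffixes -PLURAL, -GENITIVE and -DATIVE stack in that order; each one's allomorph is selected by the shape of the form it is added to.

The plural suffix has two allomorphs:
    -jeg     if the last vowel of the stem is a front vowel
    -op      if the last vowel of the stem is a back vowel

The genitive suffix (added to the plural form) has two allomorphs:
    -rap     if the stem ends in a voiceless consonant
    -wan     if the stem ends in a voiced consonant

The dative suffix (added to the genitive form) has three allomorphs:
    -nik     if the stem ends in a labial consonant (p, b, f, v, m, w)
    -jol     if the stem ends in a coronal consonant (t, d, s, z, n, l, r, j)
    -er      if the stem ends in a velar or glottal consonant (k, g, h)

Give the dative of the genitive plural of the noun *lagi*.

lagijegwanjol

*lagi* — last vowel /i/ (a front vowel) → -jeg → *lagijeg*.
Since the final consonant of the plural form *lagijeg* is /g/ (voiced), it takes -wan, giving *lagijegwan*.
Since the final consonant of the genitive form *lagijegwan* is /n/ (coronal), it takes -jol, giving *lagijegwanjol*.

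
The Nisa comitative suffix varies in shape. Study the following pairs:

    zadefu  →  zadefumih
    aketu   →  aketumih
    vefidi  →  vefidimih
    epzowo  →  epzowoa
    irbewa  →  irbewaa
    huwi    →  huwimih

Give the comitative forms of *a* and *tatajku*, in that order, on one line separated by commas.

Looking at the last vowel of each stem: -mih when the last vowel of the stem is a high vowel (*zadefu*, *aketu*, *vefidi*, *huwi*); -a when the last vowel of the stem is a non-high vowel (*epzowo*, *irbewa*).
*a* — last vowel /a/ (a non-high vowel) → -a → *aa*.
*tatajku* — last vowel /u/ (a high vowel) → -mih → *tatajkumih*.

aa, tatajkumih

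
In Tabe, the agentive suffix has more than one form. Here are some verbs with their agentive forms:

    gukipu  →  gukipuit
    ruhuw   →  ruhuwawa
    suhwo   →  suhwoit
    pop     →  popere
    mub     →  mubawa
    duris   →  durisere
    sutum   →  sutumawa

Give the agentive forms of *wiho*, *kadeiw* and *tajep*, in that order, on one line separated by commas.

wihoit, kadeiwawa, tajepere

Looking at the final sound of each stem: -ere when the stem ends in a voiceless consonant (*pop*, *duris*); -awa when the stem ends in a voiced consonant (*ruhuw*, *mub*, *sutum*); -it when the stem ends in a vowel (*gukipu*, *suhwo*).
Since the final sound of *wiho* is /o/ (a vowel), it takes -it, giving *wihoit*.
*kadeiw*: final sound = /w/, a voiced consonant → -awa → *kadeiwawa*.
Since the final sound of *tajep* is /p/ (a voiceless consonant), it takes -ere, giving *tajepere*.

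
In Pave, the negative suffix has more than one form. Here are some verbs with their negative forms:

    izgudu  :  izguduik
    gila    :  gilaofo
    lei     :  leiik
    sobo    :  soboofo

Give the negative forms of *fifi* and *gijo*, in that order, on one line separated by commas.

Looking at the last vowel of each stem: -ik when the last vowel of the stem is a high vowel (*izgudu*, *lei*); -ofo when the last vowel of the stem is a non-high vowel (*gila*, *sobo*).
*fifi*: last vowel = /i/, a high vowel → -ik → *fifiik*.
The last vowel of *gijo* is /o/, which is a non-high vowel, so the suffix is -ofo, giving *gijoofo*.

fifiik, gijoofo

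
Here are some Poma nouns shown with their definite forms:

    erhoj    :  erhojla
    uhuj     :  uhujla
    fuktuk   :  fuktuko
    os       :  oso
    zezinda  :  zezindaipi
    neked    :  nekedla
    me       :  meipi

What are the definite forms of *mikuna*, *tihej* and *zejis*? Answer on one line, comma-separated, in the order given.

The pattern is voicing of the final sound: -o when the stem ends in a voiceless consonant (*fuktuk*, *os*); -la when the stem ends in a voiced consonant (*erhoj*, *uhuj*, *neked*); -ipi when the stem ends in a vowel (*zezinda*, *me*).
Since the final sound of *mikuna* is /a/ (a vowel), it takes -ipi, giving *mikunaipi*.
*tihej*: final sound = /j/, a voiced consonant → -la → *tihejla*.
The final sound of *zejis* is /s/, which is a voiceless consonant, so the suffix is -o, giving *zejiso*.

mikunaipi, tihejla, zejiso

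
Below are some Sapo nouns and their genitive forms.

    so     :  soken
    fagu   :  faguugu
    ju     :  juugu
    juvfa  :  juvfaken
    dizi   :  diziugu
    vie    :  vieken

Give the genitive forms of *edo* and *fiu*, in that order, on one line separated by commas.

edoken, fiuugu

The suffix is conditioned by the last vowel: -ugu when the last vowel of the stem is a high vowel (*fagu*, *ju*, *dizi*); -ken when the last vowel of the stem is a non-high vowel (*so*, *juvfa*, *vie*).
*edo* — last vowel /o/ (a non-high vowel) → -ken → *edoken*.
The last vowel of *fiu* is /u/, which is a high vowel, so the suffix is -ugu, giving *fiuugu*.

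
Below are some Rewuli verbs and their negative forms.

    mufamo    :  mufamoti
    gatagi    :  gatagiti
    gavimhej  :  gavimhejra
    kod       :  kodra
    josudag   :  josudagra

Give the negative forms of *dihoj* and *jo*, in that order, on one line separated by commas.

The alternation tracks the final sound of the stem — -ra when the stem ends in a consonant (*gavimhej*, *kod*, *josudag*); -ti when the stem ends in a vowel (*mufamo*, *gatagi*).
*dihoj*: final sound = /j/, a consonant → -ra → *dihojra*.
The final sound of *jo* is /o/, which is a vowel, so the suffix is -ti, giving *joti*.

dihojra, joti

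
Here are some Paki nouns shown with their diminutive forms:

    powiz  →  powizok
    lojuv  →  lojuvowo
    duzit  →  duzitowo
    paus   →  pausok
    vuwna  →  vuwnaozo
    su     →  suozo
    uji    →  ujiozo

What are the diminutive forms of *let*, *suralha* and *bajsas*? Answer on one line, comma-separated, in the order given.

The alternation tracks the final sound of the stem — -ok when the stem ends in a sibilant (*powiz*, *paus*); -owo when the stem ends in a non-sibilant consonant (*lojuv*, *duzit*); -ozo when the stem ends in a vowel (*vuwna*, *su*, *uji*).
*let* — final sound /t/ (a non-sibilant consonant) → -owo → *letowo*.
The final sound of *suralha* is /a/, which is a vowel, so the suffix is -ozo, giving *suralhaozo*.
*bajsas* — final sound /s/ (a sibilant) → -ok → *bajsasok*.

letowo, suralhaozo, bajsasok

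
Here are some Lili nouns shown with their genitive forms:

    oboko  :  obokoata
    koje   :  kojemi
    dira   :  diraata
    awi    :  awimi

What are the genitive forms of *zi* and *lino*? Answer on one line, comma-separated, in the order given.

The suffix is conditioned by the last vowel: -mi when the last vowel of the stem is a front vowel (*koje*, *awi*); -ata when the last vowel of the stem is a back vowel (*oboko*, *dira*).
*zi* — last vowel /i/ (a front vowel) → -mi → *zimi*.
The last vowel of *lino* is /o/, which is a back vowel, so the suffix is -ata, giving *linoata*.

zimi, linoata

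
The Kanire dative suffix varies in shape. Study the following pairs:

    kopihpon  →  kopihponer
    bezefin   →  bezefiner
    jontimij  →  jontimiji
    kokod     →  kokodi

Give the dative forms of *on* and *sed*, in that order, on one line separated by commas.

Looking at the final consonant of each stem: -er when the stem ends in a nasal (*kopihpon*, *bezefin*); -i when the stem ends in a non-nasal consonant (*jontimij*, *kokod*).
The final consonant of *on* is /n/, which is a nasal, so the suffix is -er, giving *oner*.
*sed* — final consonant /d/ (non-nasal) → -i → *sedi*.

oner, sedi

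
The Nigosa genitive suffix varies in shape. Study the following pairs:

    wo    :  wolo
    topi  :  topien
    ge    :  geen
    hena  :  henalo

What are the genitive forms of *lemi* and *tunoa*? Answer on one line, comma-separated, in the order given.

Looking at the last vowel of each stem: -en when the last vowel of the stem is a front vowel (*topi*, *ge*); -lo when the last vowel of the stem is a back vowel (*wo*, *hena*).
Since the last vowel of *lemi* is /i/ (a front vowel), it takes -en, giving *lemien*.
The last vowel of *tunoa* is /a/, which is a back vowel, so the suffix is -lo, giving *tunoalo*.

lemien, tunoalo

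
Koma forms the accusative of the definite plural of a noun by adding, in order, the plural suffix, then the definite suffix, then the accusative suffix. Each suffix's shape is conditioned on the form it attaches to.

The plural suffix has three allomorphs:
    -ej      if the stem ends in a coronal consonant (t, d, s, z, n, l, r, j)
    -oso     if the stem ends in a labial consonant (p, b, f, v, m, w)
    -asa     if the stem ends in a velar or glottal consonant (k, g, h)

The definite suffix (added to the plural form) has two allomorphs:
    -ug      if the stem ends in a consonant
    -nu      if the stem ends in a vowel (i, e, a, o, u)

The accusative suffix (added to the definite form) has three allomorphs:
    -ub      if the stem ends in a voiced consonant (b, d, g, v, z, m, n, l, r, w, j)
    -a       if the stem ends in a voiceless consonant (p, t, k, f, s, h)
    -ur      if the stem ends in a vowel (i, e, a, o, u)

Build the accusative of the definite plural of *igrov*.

igrovosonuur

The final consonant of *igrov* is /v/, which is labial, so the plural suffix is -oso, giving *igrovoso*.
The plural form *igrovoso*: final sound = /o/, a vowel → -nu → *igrovosonu*.
The definite form *igrovosonu* — final sound /u/ (a vowel) → -ur → *igrovosonuur*.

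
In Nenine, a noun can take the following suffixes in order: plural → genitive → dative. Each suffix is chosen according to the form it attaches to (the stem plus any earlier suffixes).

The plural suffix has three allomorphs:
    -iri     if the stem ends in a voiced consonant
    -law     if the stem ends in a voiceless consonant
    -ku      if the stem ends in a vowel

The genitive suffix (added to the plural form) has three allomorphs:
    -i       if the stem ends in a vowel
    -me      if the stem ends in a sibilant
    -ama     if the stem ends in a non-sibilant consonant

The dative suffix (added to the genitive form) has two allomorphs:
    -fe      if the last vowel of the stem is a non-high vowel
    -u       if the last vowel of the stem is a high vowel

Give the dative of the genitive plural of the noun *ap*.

aplawamafe

Since the final sound of *ap* is /p/ (a voiceless consonant), it takes -law, giving *aplaw*.
Since the final sound of the plural form *aplaw* is /w/ (a non-sibilant consonant), it takes -ama, giving *aplawama*.
The genitive form *aplawama*: last vowel = /a/, a non-high vowel → -fe → *aplawamafe*.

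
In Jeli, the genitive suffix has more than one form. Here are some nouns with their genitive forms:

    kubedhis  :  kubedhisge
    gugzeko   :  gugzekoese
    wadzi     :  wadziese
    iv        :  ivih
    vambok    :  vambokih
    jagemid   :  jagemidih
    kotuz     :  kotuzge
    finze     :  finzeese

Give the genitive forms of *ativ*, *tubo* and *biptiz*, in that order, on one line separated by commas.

ativih, tuboese, biptizge

The suffix is conditioned by the final sound: -ge when the stem ends in a sibilant (*kubedhis*, *kotuz*); -ih when the stem ends in a non-sibilant consonant (*iv*, *vambok*, *jagemid*); -ese when the stem ends in a vowel (*gugzeko*, *wadzi*, *finze*).
The final sound of *ativ* is /v/, which is a non-sibilant consonant, so the suffix is -ih, giving *ativih*.
*tubo*: final sound = /o/, a vowel → -ese → *tuboese*.
*biptiz*: final sound = /z/, a sibilant → -ge → *biptizge*.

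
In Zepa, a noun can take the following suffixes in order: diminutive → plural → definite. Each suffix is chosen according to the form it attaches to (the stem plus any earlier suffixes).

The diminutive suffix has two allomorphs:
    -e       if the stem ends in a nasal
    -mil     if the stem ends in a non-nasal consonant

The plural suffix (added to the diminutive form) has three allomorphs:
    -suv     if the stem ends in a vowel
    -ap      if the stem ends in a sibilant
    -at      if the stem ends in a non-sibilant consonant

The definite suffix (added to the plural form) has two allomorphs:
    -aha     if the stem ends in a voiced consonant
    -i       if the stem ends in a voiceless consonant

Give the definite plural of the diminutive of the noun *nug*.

nugmilati

Since the final consonant of *nug* is /g/ (non-nasal), it takes -mil, giving *nugmil*.
Since the final sound of the diminutive form *nugmil* is /l/ (a non-sibilant consonant), it takes -at, giving *nugmilat*.
The plural form *nugmilat* — final consonant /t/ (voiceless) → -i → *nugmilati*.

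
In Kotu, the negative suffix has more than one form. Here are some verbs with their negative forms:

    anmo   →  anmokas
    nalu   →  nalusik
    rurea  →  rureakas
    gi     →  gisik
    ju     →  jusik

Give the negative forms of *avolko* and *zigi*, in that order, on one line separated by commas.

avolkokas, zigisik

Looking at the last vowel of each stem: -sik when the last vowel of the stem is a high vowel (*nalu*, *gi*, *ju*); -kas when the last vowel of the stem is a non-high vowel (*anmo*, *rurea*).
The last vowel of *avolko* is /o/, which is a non-high vowel, so the suffix is -kas, giving *avolkokas*.
The last vowel of *zigi* is /i/, which is a high vowel, so the suffix is -sik, giving *zigisik*.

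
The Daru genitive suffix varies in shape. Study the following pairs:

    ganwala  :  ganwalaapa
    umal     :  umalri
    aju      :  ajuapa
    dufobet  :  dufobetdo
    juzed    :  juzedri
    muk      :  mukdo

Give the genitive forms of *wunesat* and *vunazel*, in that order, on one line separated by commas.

wunesatdo, vunazelri

The alternation tracks the final sound of the stem — -do when the stem ends in a voiceless consonant (*dufobet*, *muk*); -ri when the stem ends in a voiced consonant (*umal*, *juzed*); -apa when the stem ends in a vowel (*ganwala*, *aju*).
*wunesat*: final sound = /t/, a voiceless consonant → -do → *wunesatdo*.
Since the final sound of *vunazel* is /l/ (a voiced consonant), it takes -ri, giving *vunazelri*.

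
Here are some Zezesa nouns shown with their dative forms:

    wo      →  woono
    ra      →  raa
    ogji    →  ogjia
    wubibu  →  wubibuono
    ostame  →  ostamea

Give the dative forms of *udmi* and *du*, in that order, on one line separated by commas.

The pattern is rounding harmony: -ono when the last vowel of the stem is a rounded vowel (*wo*, *wubibu*); -a when the last vowel of the stem is an unrounded vowel (*ra*, *ogji*, *ostame*).
The last vowel of *udmi* is /i/, which is an unrounded vowel, so the suffix is -a, giving *udmia*.
Since the last vowel of *du* is /u/ (a rounded vowel), it takes -ono, giving *duono*.

udmia, duono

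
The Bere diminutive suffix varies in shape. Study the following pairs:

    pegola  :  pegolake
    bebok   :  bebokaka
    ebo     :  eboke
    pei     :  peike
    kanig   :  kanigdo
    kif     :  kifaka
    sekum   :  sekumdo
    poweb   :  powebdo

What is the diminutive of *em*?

Looking at the final sound of each stem: -aka when the stem ends in a voiceless consonant (*bebok*, *kif*); -do when the stem ends in a voiced consonant (*kanig*, *sekum*, *poweb*); -ke when the stem ends in a vowel (*pegola*, *ebo*, *pei*).
Since the final sound of *em* is /m/ (a voiced consonant), it takes -do, giving *emdo*.

emdo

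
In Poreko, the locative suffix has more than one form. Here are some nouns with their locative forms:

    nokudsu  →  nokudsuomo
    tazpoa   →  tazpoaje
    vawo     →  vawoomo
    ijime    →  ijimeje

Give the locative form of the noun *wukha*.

wukhaje

The pattern is rounding harmony: -omo when the last vowel of the stem is a rounded vowel (*nokudsu*, *vawo*); -je when the last vowel of the stem is an unrounded vowel (*tazpoa*, *ijime*).
*wukha* — last vowel /a/ (an unrounded vowel) → -je → *wukhaje*.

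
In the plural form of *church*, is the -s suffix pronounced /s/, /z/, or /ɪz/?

/ɪz/

The stem *church* ends in a sibilant (/s, z, ʃ, ʒ, tʃ, dʒ/).
The plural suffix surfaces as /ɪz/ after sibilants, /s/ after other voiceless consonants, and /z/ after other voiced sounds.
So the plural -s on *church* is pronounced /ɪz/.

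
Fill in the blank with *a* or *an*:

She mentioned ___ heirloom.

The indefinite article is chosen by the initial *sound* of the following word, not its spelling.
*heirloom* begins with the sound /ɛ/ (silent h) — a vowel sound.
So the article is *an*: She mentioned an heirloom.

an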